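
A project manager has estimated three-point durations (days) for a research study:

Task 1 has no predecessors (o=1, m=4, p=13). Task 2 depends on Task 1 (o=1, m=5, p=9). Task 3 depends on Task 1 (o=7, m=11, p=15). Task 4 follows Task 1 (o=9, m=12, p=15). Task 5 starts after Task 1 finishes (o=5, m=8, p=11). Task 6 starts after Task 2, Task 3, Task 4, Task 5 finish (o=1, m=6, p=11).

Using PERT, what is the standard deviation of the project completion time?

2.79 days

te_Task 1 = (1 + 4·4 + 13)/6 = 30/6 = 5; σ²_Task 1 = ((13−1)/6)² = 4.000
te_Task 2 = (1 + 4·5 + 9)/6 = 30/6 = 5; σ²_Task 2 = ((9−1)/6)² = 1.778
te_Task 3 = (7 + 4·11 + 15)/6 = 66/6 = 11; σ²_Task 3 = ((15−7)/6)² = 1.778
te_Task 4 = (9 + 4·12 + 15)/6 = 72/6 = 12; σ²_Task 4 = ((15−9)/6)² = 1.000
te_Task 5 = (5 + 4·8 + 11)/6 = 48/6 = 8; σ²_Task 5 = ((11−5)/6)² = 1.000
te_Task 6 = (1 + 4·6 + 11)/6 = 36/6 = 6; σ²_Task 6 = ((11−1)/6)² = 2.778

Forward pass:
ES_Task 1 = 0; EF_Task 1 = 5
ES_Task 2 = 5; EF_Task 2 = 5+5 = 10
ES_Task 3 = 5; EF_Task 3 = 5+11 = 16
ES_Task 4 = 5; EF_Task 4 = 5+12 = 17
ES_Task 5 = 5; EF_Task 5 = 5+8 = 13
ES_Task 6 = max(EF_Task 2=10, EF_Task 3=16, EF_Task 4=17, EF_Task 5=13) = 17; EF_Task 6 = 17+6 = 23
Expected project duration μ = 23 days. Critical path: Task 1 → Task 4 → Task 6.

Variance along critical path = 4.000 + 1.000 + 2.778 = 7.778
σ = √7.778 = 2.789 days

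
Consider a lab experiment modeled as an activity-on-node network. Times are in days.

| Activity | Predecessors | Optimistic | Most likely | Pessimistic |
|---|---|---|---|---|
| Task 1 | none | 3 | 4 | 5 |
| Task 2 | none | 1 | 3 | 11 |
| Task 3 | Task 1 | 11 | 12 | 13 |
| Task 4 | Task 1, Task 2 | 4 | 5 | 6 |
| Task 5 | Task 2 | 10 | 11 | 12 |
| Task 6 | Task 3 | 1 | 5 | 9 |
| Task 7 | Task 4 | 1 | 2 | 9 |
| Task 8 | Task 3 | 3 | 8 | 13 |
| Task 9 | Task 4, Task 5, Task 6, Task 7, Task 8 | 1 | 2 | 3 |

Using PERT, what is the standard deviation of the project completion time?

te_Task 1 = (3 + 4·4 + 5)/6 = 24/6 = 4; σ²_Task 1 = ((5−3)/6)² = 0.111
te_Task 2 = (1 + 4·3 + 11)/6 = 24/6 = 4; σ²_Task 2 = ((11−1)/6)² = 2.778
te_Task 3 = (11 + 4·12 + 13)/6 = 72/6 = 12; σ²_Task 3 = ((13−11)/6)² = 0.111
te_Task 4 = (4 + 4·5 + 6)/6 = 30/6 = 5; σ²_Task 4 = ((6−4)/6)² = 0.111
te_Task 5 = (10 + 4·11 + 12)/6 = 66/6 = 11; σ²_Task 5 = ((12−10)/6)² = 0.111
te_Task 6 = (1 + 4·5 + 9)/6 = 30/6 = 5; σ²_Task 6 = ((9−1)/6)² = 1.778
te_Task 7 = (1 + 4·2 + 9)/6 = 18/6 = 3; σ²_Task 7 = ((9−1)/6)² = 1.778
te_Task 8 = (3 + 4·8 + 13)/6 = 48/6 = 8; σ²_Task 8 = ((13−3)/6)² = 2.778
te_Task 9 = (1 + 4·2 + 3)/6 = 12/6 = 2; σ²_Task 9 = ((3−1)/6)² = 0.111

Forward pass:
ES_Task 1 = 0; EF_Task 1 = 4
ES_Task 2 = 0; EF_Task 2 = 4
ES_Task 3 = 4; EF_Task 3 = 4+12 = 16
ES_Task 4 = max(EF_Task 1=4, EF_Task 2=4) = 4; EF_Task 4 = 4+5 = 9
ES_Task 5 = 4; EF_Task 5 = 4+11 = 15
ES_Task 6 = 16; EF_Task 6 = 16+5 = 21
ES_Task 7 = 9; EF_Task 7 = 9+3 = 12
ES_Task 8 = 16; EF_Task 8 = 16+8 = 24
ES_Task 9 = max(EF_Task 4=9, EF_Task 5=15, EF_Task 6=21, EF_Task 7=12, EF_Task 8=24) = 24; EF_Task 9 = 24+2 = 26
Expected project duration μ = 26 days. Critical path: Task 1 → Task 3 → Task 8 → Task 9.

Variance along critical path = 0.111 + 0.111 + 2.778 + 0.111 = 3.111
σ = √3.111 = 1.764 days

1.76 days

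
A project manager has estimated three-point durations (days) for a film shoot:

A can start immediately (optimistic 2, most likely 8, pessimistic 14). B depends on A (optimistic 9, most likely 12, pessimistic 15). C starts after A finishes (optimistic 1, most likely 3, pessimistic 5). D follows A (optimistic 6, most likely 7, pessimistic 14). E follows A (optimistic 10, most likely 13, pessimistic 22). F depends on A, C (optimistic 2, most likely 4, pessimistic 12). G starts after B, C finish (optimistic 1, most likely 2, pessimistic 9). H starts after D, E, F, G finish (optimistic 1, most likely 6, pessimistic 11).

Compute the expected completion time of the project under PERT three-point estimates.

29 days

te_A = (2 + 4·8 + 14)/6 = 48/6 = 8
te_B = (9 + 4·12 + 15)/6 = 72/6 = 12
te_C = (1 + 4·3 + 5)/6 = 18/6 = 3
te_D = (6 + 4·7 + 14)/6 = 48/6 = 8
te_E = (10 + 4·13 + 22)/6 = 84/6 = 14
te_F = (2 + 4·4 + 12)/6 = 30/6 = 5
te_G = (1 + 4·2 + 9)/6 = 18/6 = 3
te_H = (1 + 4·6 + 11)/6 = 36/6 = 6

Forward pass:
ES_A = 0; EF_A = 8
ES_B = 8; EF_B = 8+12 = 20
ES_C = 8; EF_C = 8+3 = 11
ES_D = 8; EF_D = 8+8 = 16
ES_E = 8; EF_E = 8+14 = 22
ES_F = max(EF_A=8, EF_C=11) = 11; EF_F = 11+5 = 16
ES_G = max(EF_B=20, EF_C=11) = 20; EF_G = 20+3 = 23
ES_H = max(EF_D=16, EF_E=22, EF_F=16, EF_G=23) = 23; EF_H = 23+6 = 29
Expected project duration μ = 29 days. Critical path: A → B → G → H.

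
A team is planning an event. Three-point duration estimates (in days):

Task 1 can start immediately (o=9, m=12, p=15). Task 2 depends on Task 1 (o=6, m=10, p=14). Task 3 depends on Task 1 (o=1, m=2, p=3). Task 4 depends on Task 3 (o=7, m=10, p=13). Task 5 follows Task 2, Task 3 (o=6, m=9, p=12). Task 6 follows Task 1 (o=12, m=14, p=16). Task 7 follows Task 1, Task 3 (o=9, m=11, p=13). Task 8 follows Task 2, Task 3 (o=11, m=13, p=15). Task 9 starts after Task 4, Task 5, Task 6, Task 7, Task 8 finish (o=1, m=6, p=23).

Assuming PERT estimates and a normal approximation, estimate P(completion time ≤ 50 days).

te_Task 1 = (9 + 4·12 + 15)/6 = 72/6 = 12; σ²_Task 1 = ((15−9)/6)² = 1.000
te_Task 2 = (6 + 4·10 + 14)/6 = 60/6 = 10; σ²_Task 2 = ((14−6)/6)² = 1.778
te_Task 3 = (1 + 4·2 + 3)/6 = 12/6 = 2; σ²_Task 3 = ((3−1)/6)² = 0.111
te_Task 4 = (7 + 4·10 + 13)/6 = 60/6 = 10; σ²_Task 4 = ((13−7)/6)² = 1.000
te_Task 5 = (6 + 4·9 + 12)/6 = 54/6 = 9; σ²_Task 5 = ((12−6)/6)² = 1.000
te_Task 6 = (12 + 4·14 + 16)/6 = 84/6 = 14; σ²_Task 6 = ((16−12)/6)² = 0.444
te_Task 7 = (9 + 4·11 + 13)/6 = 66/6 = 11; σ²_Task 7 = ((13−9)/6)² = 0.444
te_Task 8 = (11 + 4·13 + 15)/6 = 78/6 = 13; σ²_Task 8 = ((15−11)/6)² = 0.444
te_Task 9 = (1 + 4·6 + 23)/6 = 48/6 = 8; σ²_Task 9 = ((23−1)/6)² = 13.444

Forward pass:
ES_Task 1 = 0; EF_Task 1 = 12
ES_Task 2 = 12; EF_Task 2 = 12+10 = 22
ES_Task 3 = 12; EF_Task 3 = 12+2 = 14
ES_Task 4 = 14; EF_Task 4 = 14+10 = 24
ES_Task 5 = max(EF_Task 2=22, EF_Task 3=14) = 22; EF_Task 5 = 22+9 = 31
ES_Task 6 = 12; EF_Task 6 = 12+14 = 26
ES_Task 7 = max(EF_Task 1=12, EF_Task 3=14) = 14; EF_Task 7 = 14+11 = 25
ES_Task 8 = max(EF_Task 2=22, EF_Task 3=14) = 22; EF_Task 8 = 22+13 = 35
ES_Task 9 = max(EF_Task 4=24, EF_Task 5=31, EF_Task 6=26, EF_Task 7=25, EF_Task 8=35) = 35; EF_Task 9 = 35+8 = 43
Expected project duration μ = 43 days. Critical path: Task 1 → Task 2 → Task 8 → Task 9.

Variance along critical path = 1.000 + 1.778 + 0.444 + 13.444 = 16.667; σ = √16.667 = 4.082 days.
Z = (50 − 43) / 4.082 = 1.715
P(T ≤ 50) = Φ(1.715) ≈ 0.957

0.957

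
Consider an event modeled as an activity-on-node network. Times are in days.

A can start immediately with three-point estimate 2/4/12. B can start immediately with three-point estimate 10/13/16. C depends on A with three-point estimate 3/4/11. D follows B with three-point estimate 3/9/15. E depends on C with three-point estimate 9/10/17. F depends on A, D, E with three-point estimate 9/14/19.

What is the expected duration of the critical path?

36 days

te_A = (2 + 4·4 + 12)/6 = 30/6 = 5
te_B = (10 + 4·13 + 16)/6 = 78/6 = 13
te_C = (3 + 4·4 + 11)/6 = 30/6 = 5
te_D = (3 + 4·9 + 15)/6 = 54/6 = 9
te_E = (9 + 4·10 + 17)/6 = 66/6 = 11
te_F = (9 + 4·14 + 19)/6 = 84/6 = 14

Forward pass:
ES_A = 0; EF_A = 5
ES_B = 0; EF_B = 13
ES_C = 5; EF_C = 5+5 = 10
ES_D = 13; EF_D = 13+9 = 22
ES_E = 10; EF_E = 10+11 = 21
ES_F = max(EF_A=5, EF_D=22, EF_E=21) = 22; EF_F = 22+14 = 36
Expected project duration μ = 36 days. Critical path: B → D → F.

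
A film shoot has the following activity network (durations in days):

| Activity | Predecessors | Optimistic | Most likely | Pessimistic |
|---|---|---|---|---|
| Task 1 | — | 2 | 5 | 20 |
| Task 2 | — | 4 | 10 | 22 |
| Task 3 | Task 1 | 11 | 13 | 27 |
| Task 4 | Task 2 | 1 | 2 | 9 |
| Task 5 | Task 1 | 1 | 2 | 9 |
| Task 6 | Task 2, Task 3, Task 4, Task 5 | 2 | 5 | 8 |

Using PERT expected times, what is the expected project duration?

27 days

te_Task 1 = (2 + 4·5 + 20)/6 = 42/6 = 7
te_Task 2 = (4 + 4·10 + 22)/6 = 66/6 = 11
te_Task 3 = (11 + 4·13 + 27)/6 = 90/6 = 15
te_Task 4 = (1 + 4·2 + 9)/6 = 18/6 = 3
te_Task 5 = (1 + 4·2 + 9)/6 = 18/6 = 3
te_Task 6 = (2 + 4·5 + 8)/6 = 30/6 = 5

Forward pass:
ES_Task 1 = 0; EF_Task 1 = 7
ES_Task 2 = 0; EF_Task 2 = 11
ES_Task 3 = 7; EF_Task 3 = 7+15 = 22
ES_Task 4 = 11; EF_Task 4 = 11+3 = 14
ES_Task 5 = 7; EF_Task 5 = 7+3 = 10
ES_Task 6 = max(EF_Task 2=11, EF_Task 3=22, EF_Task 4=14, EF_Task 5=10) = 22; EF_Task 6 = 22+5 = 27
Expected project duration μ = 27 days. Critical path: Task 1 → Task 3 → Task 6.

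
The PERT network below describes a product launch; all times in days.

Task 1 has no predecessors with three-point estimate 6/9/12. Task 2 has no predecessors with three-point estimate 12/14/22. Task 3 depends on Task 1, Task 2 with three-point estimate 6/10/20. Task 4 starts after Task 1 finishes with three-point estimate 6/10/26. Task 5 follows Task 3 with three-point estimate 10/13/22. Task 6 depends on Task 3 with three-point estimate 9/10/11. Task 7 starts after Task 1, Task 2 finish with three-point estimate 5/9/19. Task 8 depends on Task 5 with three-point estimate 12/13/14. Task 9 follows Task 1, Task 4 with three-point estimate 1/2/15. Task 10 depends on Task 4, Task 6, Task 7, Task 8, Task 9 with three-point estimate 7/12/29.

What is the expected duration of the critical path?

67 days

te_Task 1 = (6 + 4·9 + 12)/6 = 54/6 = 9
te_Task 2 = (12 + 4·14 + 22)/6 = 90/6 = 15
te_Task 3 = (6 + 4·10 + 20)/6 = 66/6 = 11
te_Task 4 = (6 + 4·10 + 26)/6 = 72/6 = 12
te_Task 5 = (10 + 4·13 + 22)/6 = 84/6 = 14
te_Task 6 = (9 + 4·10 + 11)/6 = 60/6 = 10
te_Task 7 = (5 + 4·9 + 19)/6 = 60/6 = 10
te_Task 8 = (12 + 4·13 + 14)/6 = 78/6 = 13
te_Task 9 = (1 + 4·2 + 15)/6 = 24/6 = 4
te_Task 10 = (7 + 4·12 + 29)/6 = 84/6 = 14

Forward pass:
ES_Task 1 = 0; EF_Task 1 = 9
ES_Task 2 = 0; EF_Task 2 = 15
ES_Task 3 = max(EF_Task 1=9, EF_Task 2=15) = 15; EF_Task 3 = 15+11 = 26
ES_Task 4 = 9; EF_Task 4 = 9+12 = 21
ES_Task 5 = 26; EF_Task 5 = 26+14 = 40
ES_Task 6 = 26; EF_Task 6 = 26+10 = 36
ES_Task 7 = max(EF_Task 1=9, EF_Task 2=15) = 15; EF_Task 7 = 15+10 = 25
ES_Task 8 = 40; EF_Task 8 = 40+13 = 53
ES_Task 9 = max(EF_Task 1=9, EF_Task 4=21) = 21; EF_Task 9 = 21+4 = 25
ES_Task 10 = max(EF_Task 4=21, EF_Task 6=36, EF_Task 7=25, EF_Task 8=53, EF_Task 9=25) = 53; EF_Task 10 = 53+14 = 67
Expected project duration μ = 67 days. Critical path: Task 2 → Task 3 → Task 5 → Task 8 → Task 10.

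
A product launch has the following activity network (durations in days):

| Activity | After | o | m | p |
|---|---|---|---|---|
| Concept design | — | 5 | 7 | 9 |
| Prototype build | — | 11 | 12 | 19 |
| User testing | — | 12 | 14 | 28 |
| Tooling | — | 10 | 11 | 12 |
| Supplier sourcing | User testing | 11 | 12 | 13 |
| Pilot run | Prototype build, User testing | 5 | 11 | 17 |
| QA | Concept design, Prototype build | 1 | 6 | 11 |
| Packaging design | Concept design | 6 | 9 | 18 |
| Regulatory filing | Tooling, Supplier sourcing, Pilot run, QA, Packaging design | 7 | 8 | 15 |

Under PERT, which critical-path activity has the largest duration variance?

User testing

te_Concept design = (5 + 4·7 + 9)/6 = 42/6 = 7; σ²_Concept design = ((9−5)/6)² = 0.444
te_Prototype build = (11 + 4·12 + 19)/6 = 78/6 = 13; σ²_Prototype build = ((19−11)/6)² = 1.778
te_User testing = (12 + 4·14 + 28)/6 = 96/6 = 16; σ²_User testing = ((28−12)/6)² = 7.111
te_Tooling = (10 + 4·11 + 12)/6 = 66/6 = 11; σ²_Tooling = ((12−10)/6)² = 0.111
te_Supplier sourcing = (11 + 4·12 + 13)/6 = 72/6 = 12; σ²_Supplier sourcing = ((13−11)/6)² = 0.111
te_Pilot run = (5 + 4·11 + 17)/6 = 66/6 = 11; σ²_Pilot run = ((17−5)/6)² = 4.000
te_QA = (1 + 4·6 + 11)/6 = 36/6 = 6; σ²_QA = ((11−1)/6)² = 2.778
te_Packaging design = (6 + 4·9 + 18)/6 = 60/6 = 10; σ²_Packaging design = ((18−6)/6)² = 4.000
te_Regulatory filing = (7 + 4·8 + 15)/6 = 54/6 = 9; σ²_Regulatory filing = ((15−7)/6)² = 1.778

Forward pass:
ES_Concept design = 0; EF_Concept design = 7
ES_Prototype build = 0; EF_Prototype build = 13
ES_User testing = 0; EF_User testing = 16
ES_Tooling = 0; EF_Tooling = 11
ES_Supplier sourcing = 16; EF_Supplier sourcing = 16+12 = 28
ES_Pilot run = max(EF_Prototype build=13, EF_User testing=16) = 16; EF_Pilot run = 16+11 = 27
ES_QA = max(EF_Concept design=7, EF_Prototype build=13) = 13; EF_QA = 13+6 = 19
ES_Packaging design = 7; EF_Packaging design = 7+10 = 17
ES_Regulatory filing = max(EF_Tooling=11, EF_Supplier sourcing=28, EF_Pilot run=27, EF_QA=19, EF_Packaging design=17) = 28; EF_Regulatory filing = 28+9 = 37
Expected project duration μ = 37 days. Critical path: User testing → Supplier sourcing → Regulatory filing.

Variances on critical path: σ²_User testing=7.111, σ²_Supplier sourcing=0.111, σ²_Regulatory filing=1.778.
Largest is σ²_User testing = 7.111.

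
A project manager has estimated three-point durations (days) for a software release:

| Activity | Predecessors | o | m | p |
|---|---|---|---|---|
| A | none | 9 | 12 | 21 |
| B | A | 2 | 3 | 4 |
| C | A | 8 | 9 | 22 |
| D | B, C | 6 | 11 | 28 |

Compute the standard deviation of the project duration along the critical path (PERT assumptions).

te_A = (9 + 4·12 + 21)/6 = 78/6 = 13; σ²_A = ((21−9)/6)² = 4.000
te_B = (2 + 4·3 + 4)/6 = 18/6 = 3; σ²_B = ((4−2)/6)² = 0.111
te_C = (8 + 4·9 + 22)/6 = 66/6 = 11; σ²_C = ((22−8)/6)² = 5.444
te_D = (6 + 4·11 + 28)/6 = 78/6 = 13; σ²_D = ((28−6)/6)² = 13.444

Forward pass:
ES_A = 0; EF_A = 13
ES_B = 13; EF_B = 13+3 = 16
ES_C = 13; EF_C = 13+11 = 24
ES_D = max(EF_B=16, EF_C=24) = 24; EF_D = 24+13 = 37
Expected project duration μ = 37 days. Critical path: A → C → D.

Variance along critical path = 4.000 + 5.444 + 13.444 = 22.889
σ = √22.889 = 4.784 days

4.78 days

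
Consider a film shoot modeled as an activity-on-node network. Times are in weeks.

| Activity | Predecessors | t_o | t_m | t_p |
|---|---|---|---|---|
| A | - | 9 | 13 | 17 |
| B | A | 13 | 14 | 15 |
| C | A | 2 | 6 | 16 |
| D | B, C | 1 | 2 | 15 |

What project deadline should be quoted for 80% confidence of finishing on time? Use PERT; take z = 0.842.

33.3 weeks

te_A = (9 + 4·13 + 17)/6 = 78/6 = 13; σ²_A = ((17−9)/6)² = 1.778
te_B = (13 + 4·14 + 15)/6 = 84/6 = 14; σ²_B = ((15−13)/6)² = 0.111
te_C = (2 + 4·6 + 16)/6 = 42/6 = 7; σ²_C = ((16−2)/6)² = 5.444
te_D = (1 + 4·2 + 15)/6 = 24/6 = 4; σ²_D = ((15−1)/6)² = 5.444

Forward pass:
ES_A = 0; EF_A = 13
ES_B = 13; EF_B = 13+14 = 27
ES_C = 13; EF_C = 13+7 = 20
ES_D = max(EF_B=27, EF_C=20) = 27; EF_D = 27+4 = 31
Expected project duration μ = 31 weeks. Critical path: A → B → D.

Variance along critical path = 1.778 + 0.111 + 5.444 = 7.333; σ = 2.708 weeks.
D = μ + z·σ = 31 + 0.842·2.708 = 33.3 weeks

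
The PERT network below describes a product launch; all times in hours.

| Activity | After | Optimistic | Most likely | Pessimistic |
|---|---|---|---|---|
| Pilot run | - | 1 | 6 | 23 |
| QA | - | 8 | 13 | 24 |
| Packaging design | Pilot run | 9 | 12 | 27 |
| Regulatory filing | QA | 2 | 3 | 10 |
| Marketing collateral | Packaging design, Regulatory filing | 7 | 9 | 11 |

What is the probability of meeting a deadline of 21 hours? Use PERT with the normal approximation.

te_Pilot run = (1 + 4·6 + 23)/6 = 48/6 = 8; σ²_Pilot run = ((23−1)/6)² = 13.444
te_QA = (8 + 4·13 + 24)/6 = 84/6 = 14; σ²_QA = ((24−8)/6)² = 7.111
te_Packaging design = (9 + 4·12 + 27)/6 = 84/6 = 14; σ²_Packaging design = ((27−9)/6)² = 9.000
te_Regulatory filing = (2 + 4·3 + 10)/6 = 24/6 = 4; σ²_Regulatory filing = ((10−2)/6)² = 1.778
te_Marketing collateral = (7 + 4·9 + 11)/6 = 54/6 = 9; σ²_Marketing collateral = ((11−7)/6)² = 0.444

Forward pass:
ES_Pilot run = 0; EF_Pilot run = 8
ES_QA = 0; EF_QA = 14
ES_Packaging design = 8; EF_Packaging design = 8+14 = 22
ES_Regulatory filing = 14; EF_Regulatory filing = 14+4 = 18
ES_Marketing collateral = max(EF_Packaging design=22, EF_Regulatory filing=18) = 22; EF_Marketing collateral = 22+9 = 31
Expected project duration μ = 31 hours. Critical path: Pilot run → Packaging design → Marketing collateral.

Variance along critical path = 13.444 + 9.000 + 0.444 = 22.889; σ = √22.889 = 4.784 hours.
Z = (21 − 31) / 4.784 = -2.090
P(T ≤ 21) = Φ(-2.090) ≈ 0.018

0.018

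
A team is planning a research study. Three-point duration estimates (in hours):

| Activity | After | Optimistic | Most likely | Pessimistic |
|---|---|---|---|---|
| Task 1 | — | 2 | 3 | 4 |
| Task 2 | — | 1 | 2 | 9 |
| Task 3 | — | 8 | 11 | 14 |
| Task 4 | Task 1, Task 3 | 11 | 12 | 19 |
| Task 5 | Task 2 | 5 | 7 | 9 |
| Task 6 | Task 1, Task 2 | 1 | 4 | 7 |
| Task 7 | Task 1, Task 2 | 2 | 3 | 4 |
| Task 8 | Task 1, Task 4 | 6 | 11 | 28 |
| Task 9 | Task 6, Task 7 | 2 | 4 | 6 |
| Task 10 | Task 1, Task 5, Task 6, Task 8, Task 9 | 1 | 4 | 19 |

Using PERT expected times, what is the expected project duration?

43 hours

te_Task 1 = (2 + 4·3 + 4)/6 = 18/6 = 3
te_Task 2 = (1 + 4·2 + 9)/6 = 18/6 = 3
te_Task 3 = (8 + 4·11 + 14)/6 = 66/6 = 11
te_Task 4 = (11 + 4·12 + 19)/6 = 78/6 = 13
te_Task 5 = (5 + 4·7 + 9)/6 = 42/6 = 7
te_Task 6 = (1 + 4·4 + 7)/6 = 24/6 = 4
te_Task 7 = (2 + 4·3 + 4)/6 = 18/6 = 3
te_Task 8 = (6 + 4·11 + 28)/6 = 78/6 = 13
te_Task 9 = (2 + 4·4 + 6)/6 = 24/6 = 4
te_Task 10 = (1 + 4·4 + 19)/6 = 36/6 = 6

Forward pass:
ES_Task 1 = 0; EF_Task 1 = 3
ES_Task 2 = 0; EF_Task 2 = 3
ES_Task 3 = 0; EF_Task 3 = 11
ES_Task 4 = max(EF_Task 1=3, EF_Task 3=11) = 11; EF_Task 4 = 11+13 = 24
ES_Task 5 = 3; EF_Task 5 = 3+7 = 10
ES_Task 6 = max(EF_Task 1=3, EF_Task 2=3) = 3; EF_Task 6 = 3+4 = 7
ES_Task 7 = max(EF_Task 1=3, EF_Task 2=3) = 3; EF_Task 7 = 3+3 = 6
ES_Task 8 = max(EF_Task 1=3, EF_Task 4=24) = 24; EF_Task 8 = 24+13 = 37
ES_Task 9 = max(EF_Task 6=7, EF_Task 7=6) = 7; EF_Task 9 = 7+4 = 11
ES_Task 10 = max(EF_Task 1=3, EF_Task 5=10, EF_Task 6=7, EF_Task 8=37, EF_Task 9=11) = 37; EF_Task 10 = 37+6 = 43
Expected project duration μ = 43 hours. Critical path: Task 3 → Task 4 → Task 8 → Task 10.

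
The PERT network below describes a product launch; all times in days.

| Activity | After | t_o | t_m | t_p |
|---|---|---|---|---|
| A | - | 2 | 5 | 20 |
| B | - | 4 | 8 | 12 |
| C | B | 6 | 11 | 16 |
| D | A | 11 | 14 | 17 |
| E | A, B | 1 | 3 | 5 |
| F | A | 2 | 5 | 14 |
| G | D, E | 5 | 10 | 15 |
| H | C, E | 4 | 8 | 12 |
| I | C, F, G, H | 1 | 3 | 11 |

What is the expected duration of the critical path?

te_A = (2 + 4·5 + 20)/6 = 42/6 = 7
te_B = (4 + 4·8 + 12)/6 = 48/6 = 8
te_C = (6 + 4·11 + 16)/6 = 66/6 = 11
te_D = (11 + 4·14 + 17)/6 = 84/6 = 14
te_E = (1 + 4·3 + 5)/6 = 18/6 = 3
te_F = (2 + 4·5 + 14)/6 = 36/6 = 6
te_G = (5 + 4·10 + 15)/6 = 60/6 = 10
te_H = (4 + 4·8 + 12)/6 = 48/6 = 8
te_I = (1 + 4·3 + 11)/6 = 24/6 = 4

Forward pass:
ES_A = 0; EF_A = 7
ES_B = 0; EF_B = 8
ES_C = 8; EF_C = 8+11 = 19
ES_D = 7; EF_D = 7+14 = 21
ES_E = max(EF_A=7, EF_B=8) = 8; EF_E = 8+3 = 11
ES_F = 7; EF_F = 7+6 = 13
ES_G = max(EF_D=21, EF_E=11) = 21; EF_G = 21+10 = 31
ES_H = max(EF_C=19, EF_E=11) = 19; EF_H = 19+8 = 27
ES_I = max(EF_C=19, EF_F=13, EF_G=31, EF_H=27) = 31; EF_I = 31+4 = 35
Expected project duration μ = 35 days. Critical path: A → D → G → I.

35 days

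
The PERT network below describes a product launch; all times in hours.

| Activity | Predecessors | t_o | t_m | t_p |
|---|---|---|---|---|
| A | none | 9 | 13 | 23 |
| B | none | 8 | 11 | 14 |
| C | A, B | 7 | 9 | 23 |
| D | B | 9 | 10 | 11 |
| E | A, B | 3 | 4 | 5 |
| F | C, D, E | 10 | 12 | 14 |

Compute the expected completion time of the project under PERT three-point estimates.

te_A = (9 + 4·13 + 23)/6 = 84/6 = 14
te_B = (8 + 4·11 + 14)/6 = 66/6 = 11
te_C = (7 + 4·9 + 23)/6 = 66/6 = 11
te_D = (9 + 4·10 + 11)/6 = 60/6 = 10
te_E = (3 + 4·4 + 5)/6 = 24/6 = 4
te_F = (10 + 4·12 + 14)/6 = 72/6 = 12

Forward pass:
ES_A = 0; EF_A = 14
ES_B = 0; EF_B = 11
ES_C = max(EF_A=14, EF_B=11) = 14; EF_C = 14+11 = 25
ES_D = 11; EF_D = 11+10 = 21
ES_E = max(EF_A=14, EF_B=11) = 14; EF_E = 14+4 = 18
ES_F = max(EF_C=25, EF_D=21, EF_E=18) = 25; EF_F = 25+12 = 37
Expected project duration μ = 37 hours. Critical path: A → C → F.

37 hours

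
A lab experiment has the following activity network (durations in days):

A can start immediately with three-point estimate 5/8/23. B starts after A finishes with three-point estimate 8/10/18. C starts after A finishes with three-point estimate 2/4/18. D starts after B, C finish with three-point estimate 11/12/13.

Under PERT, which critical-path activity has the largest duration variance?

te_A = (5 + 4·8 + 23)/6 = 60/6 = 10; σ²_A = ((23−5)/6)² = 9.000
te_B = (8 + 4·10 + 18)/6 = 66/6 = 11; σ²_B = ((18−8)/6)² = 2.778
te_C = (2 + 4·4 + 18)/6 = 36/6 = 6; σ²_C = ((18−2)/6)² = 7.111
te_D = (11 + 4·12 + 13)/6 = 72/6 = 12; σ²_D = ((13−11)/6)² = 0.111

Forward pass:
ES_A = 0; EF_A = 10
ES_B = 10; EF_B = 10+11 = 21
ES_C = 10; EF_C = 10+6 = 16
ES_D = max(EF_B=21, EF_C=16) = 21; EF_D = 21+12 = 33
Expected project duration μ = 33 days. Critical path: A → B → D.

Variances on critical path: σ²_A=9.000, σ²_B=2.778, σ²_D=0.111.
Largest is σ²_A = 9.000.

A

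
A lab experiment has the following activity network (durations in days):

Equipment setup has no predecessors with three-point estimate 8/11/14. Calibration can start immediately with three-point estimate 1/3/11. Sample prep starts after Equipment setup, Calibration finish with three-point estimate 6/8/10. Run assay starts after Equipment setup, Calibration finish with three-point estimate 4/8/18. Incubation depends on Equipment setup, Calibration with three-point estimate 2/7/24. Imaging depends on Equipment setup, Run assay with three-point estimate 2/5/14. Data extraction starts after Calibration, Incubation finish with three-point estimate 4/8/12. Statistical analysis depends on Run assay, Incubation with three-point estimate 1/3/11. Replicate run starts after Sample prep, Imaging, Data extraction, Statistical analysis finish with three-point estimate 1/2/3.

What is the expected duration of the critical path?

30 days

te_Equipment setup = (8 + 4·11 + 14)/6 = 66/6 = 11
te_Calibration = (1 + 4·3 + 11)/6 = 24/6 = 4
te_Sample prep = (6 + 4·8 + 10)/6 = 48/6 = 8
te_Run assay = (4 + 4·8 + 18)/6 = 54/6 = 9
te_Incubation = (2 + 4·7 + 24)/6 = 54/6 = 9
te_Imaging = (2 + 4·5 + 14)/6 = 36/6 = 6
te_Data extraction = (4 + 4·8 + 12)/6 = 48/6 = 8
te_Statistical analysis = (1 + 4·3 + 11)/6 = 24/6 = 4
te_Replicate run = (1 + 4·2 + 3)/6 = 12/6 = 2

Forward pass:
ES_Equipment setup = 0; EF_Equipment setup = 11
ES_Calibration = 0; EF_Calibration = 4
ES_Sample prep = max(EF_Equipment setup=11, EF_Calibration=4) = 11; EF_Sample prep = 11+8 = 19
ES_Run assay = max(EF_Equipment setup=11, EF_Calibration=4) = 11; EF_Run assay = 11+9 = 20
ES_Incubation = max(EF_Equipment setup=11, EF_Calibration=4) = 11; EF_Incubation = 11+9 = 20
ES_Imaging = max(EF_Equipment setup=11, EF_Run assay=20) = 20; EF_Imaging = 20+6 = 26
ES_Data extraction = max(EF_Calibration=4, EF_Incubation=20) = 20; EF_Data extraction = 20+8 = 28
ES_Statistical analysis = max(EF_Run assay=20, EF_Incubation=20) = 20; EF_Statistical analysis = 20+4 = 24
ES_Replicate run = max(EF_Sample prep=19, EF_Imaging=26, EF_Data extraction=28, EF_Statistical analysis=24) = 28; EF_Replicate run = 28+2 = 30
Expected project duration μ = 30 days. Critical path: Equipment setup → Incubation → Data extraction → Replicate run.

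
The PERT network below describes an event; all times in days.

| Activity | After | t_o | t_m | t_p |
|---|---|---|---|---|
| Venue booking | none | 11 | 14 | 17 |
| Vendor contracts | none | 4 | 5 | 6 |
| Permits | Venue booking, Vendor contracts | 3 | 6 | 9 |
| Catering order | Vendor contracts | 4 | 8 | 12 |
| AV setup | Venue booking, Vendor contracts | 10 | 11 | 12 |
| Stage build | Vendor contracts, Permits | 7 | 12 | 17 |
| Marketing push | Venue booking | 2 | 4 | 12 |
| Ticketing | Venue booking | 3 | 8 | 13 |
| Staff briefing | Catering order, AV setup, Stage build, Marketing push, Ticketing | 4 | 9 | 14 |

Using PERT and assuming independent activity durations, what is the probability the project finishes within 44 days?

te_Venue booking = (11 + 4·14 + 17)/6 = 84/6 = 14; σ²_Venue booking = ((17−11)/6)² = 1.000
te_Vendor contracts = (4 + 4·5 + 6)/6 = 30/6 = 5; σ²_Vendor contracts = ((6−4)/6)² = 0.111
te_Permits = (3 + 4·6 + 9)/6 = 36/6 = 6; σ²_Permits = ((9−3)/6)² = 1.000
te_Catering order = (4 + 4·8 + 12)/6 = 48/6 = 8; σ²_Catering order = ((12−4)/6)² = 1.778
te_AV setup = (10 + 4·11 + 12)/6 = 66/6 = 11; σ²_AV setup = ((12−10)/6)² = 0.111
te_Stage build = (7 + 4·12 + 17)/6 = 72/6 = 12; σ²_Stage build = ((17−7)/6)² = 2.778
te_Marketing push = (2 + 4·4 + 12)/6 = 30/6 = 5; σ²_Marketing push = ((12−2)/6)² = 2.778
te_Ticketing = (3 + 4·8 + 13)/6 = 48/6 = 8; σ²_Ticketing = ((13−3)/6)² = 2.778
te_Staff briefing = (4 + 4·9 + 14)/6 = 54/6 = 9; σ²_Staff briefing = ((14−4)/6)² = 2.778

Forward pass:
ES_Venue booking = 0; EF_Venue booking = 14
ES_Vendor contracts = 0; EF_Vendor contracts = 5
ES_Permits = max(EF_Venue booking=14, EF_Vendor contracts=5) = 14; EF_Permits = 14+6 = 20
ES_Catering order = 5; EF_Catering order = 5+8 = 13
ES_AV setup = max(EF_Venue booking=14, EF_Vendor contracts=5) = 14; EF_AV setup = 14+11 = 25
ES_Stage build = max(EF_Vendor contracts=5, EF_Permits=20) = 20; EF_Stage build = 20+12 = 32
ES_Marketing push = 14; EF_Marketing push = 14+5 = 19
ES_Ticketing = 14; EF_Ticketing = 14+8 = 22
ES_Staff briefing = max(EF_Catering order=13, EF_AV setup=25, EF_Stage build=32, EF_Marketing push=19, EF_Ticketing=22) = 32; EF_Staff briefing = 32+9 = 41
Expected project duration μ = 41 days. Critical path: Venue booking → Permits → Stage build → Staff briefing.

Variance along critical path = 1.000 + 1.000 + 2.778 + 2.778 = 7.556; σ = √7.556 = 2.749 days.
Z = (44 − 41) / 2.749 = 1.091
P(T ≤ 44) = Φ(1.091) ≈ 0.862

0.862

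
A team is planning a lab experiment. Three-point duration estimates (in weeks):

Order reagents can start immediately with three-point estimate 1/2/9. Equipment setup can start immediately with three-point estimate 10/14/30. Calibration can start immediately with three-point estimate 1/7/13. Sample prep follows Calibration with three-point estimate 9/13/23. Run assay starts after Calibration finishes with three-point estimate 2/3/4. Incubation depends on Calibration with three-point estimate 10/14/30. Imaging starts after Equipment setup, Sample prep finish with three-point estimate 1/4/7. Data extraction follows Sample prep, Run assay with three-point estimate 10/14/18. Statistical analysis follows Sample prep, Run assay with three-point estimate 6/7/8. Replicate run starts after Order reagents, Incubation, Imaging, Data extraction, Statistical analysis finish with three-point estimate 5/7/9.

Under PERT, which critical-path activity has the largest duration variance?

Sample prep

te_Order reagents = (1 + 4·2 + 9)/6 = 18/6 = 3; σ²_Order reagents = ((9−1)/6)² = 1.778
te_Equipment setup = (10 + 4·14 + 30)/6 = 96/6 = 16; σ²_Equipment setup = ((30−10)/6)² = 11.111
te_Calibration = (1 + 4·7 + 13)/6 = 42/6 = 7; σ²_Calibration = ((13−1)/6)² = 4.000
te_Sample prep = (9 + 4·13 + 23)/6 = 84/6 = 14; σ²_Sample prep = ((23−9)/6)² = 5.444
te_Run assay = (2 + 4·3 + 4)/6 = 18/6 = 3; σ²_Run assay = ((4−2)/6)² = 0.111
te_Incubation = (10 + 4·14 + 30)/6 = 96/6 = 16; σ²_Incubation = ((30−10)/6)² = 11.111
te_Imaging = (1 + 4·4 + 7)/6 = 24/6 = 4; σ²_Imaging = ((7−1)/6)² = 1.000
te_Data extraction = (10 + 4·14 + 18)/6 = 84/6 = 14; σ²_Data extraction = ((18−10)/6)² = 1.778
te_Statistical analysis = (6 + 4·7 + 8)/6 = 42/6 = 7; σ²_Statistical analysis = ((8−6)/6)² = 0.111
te_Replicate run = (5 + 4·7 + 9)/6 = 42/6 = 7; σ²_Replicate run = ((9−5)/6)² = 0.444

Forward pass:
ES_Order reagents = 0; EF_Order reagents = 3
ES_Equipment setup = 0; EF_Equipment setup = 16
ES_Calibration = 0; EF_Calibration = 7
ES_Sample prep = 7; EF_Sample prep = 7+14 = 21
ES_Run assay = 7; EF_Run assay = 7+3 = 10
ES_Incubation = 7; EF_Incubation = 7+16 = 23
ES_Imaging = max(EF_Equipment setup=16, EF_Sample prep=21) = 21; EF_Imaging = 21+4 = 25
ES_Data extraction = max(EF_Sample prep=21, EF_Run assay=10) = 21; EF_Data extraction = 21+14 = 35
ES_Statistical analysis = max(EF_Sample prep=21, EF_Run assay=10) = 21; EF_Statistical analysis = 21+7 = 28
ES_Replicate run = max(EF_Order reagents=3, EF_Incubation=23, EF_Imaging=25, EF_Data extraction=35, EF_Statistical analysis=28) = 35; EF_Replicate run = 35+7 = 42
Expected project duration μ = 42 weeks. Critical path: Calibration → Sample prep → Data extraction → Replicate run.

Variances on critical path: σ²_Calibration=4.000, σ²_Sample prep=5.444, σ²_Data extraction=1.778, σ²_Replicate run=0.444.
Largest is σ²_Sample prep = 5.444.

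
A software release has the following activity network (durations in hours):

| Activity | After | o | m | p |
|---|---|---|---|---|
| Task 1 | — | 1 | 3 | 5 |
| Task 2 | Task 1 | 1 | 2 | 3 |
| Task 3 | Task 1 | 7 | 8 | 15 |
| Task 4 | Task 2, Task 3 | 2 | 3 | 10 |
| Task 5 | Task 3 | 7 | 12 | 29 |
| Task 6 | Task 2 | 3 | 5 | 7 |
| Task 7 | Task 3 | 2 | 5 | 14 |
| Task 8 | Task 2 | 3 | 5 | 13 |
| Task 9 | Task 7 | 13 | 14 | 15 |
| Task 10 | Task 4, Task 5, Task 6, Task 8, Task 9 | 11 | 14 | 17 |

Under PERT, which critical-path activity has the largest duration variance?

te_Task 1 = (1 + 4·3 + 5)/6 = 18/6 = 3; σ²_Task 1 = ((5−1)/6)² = 0.444
te_Task 2 = (1 + 4·2 + 3)/6 = 12/6 = 2; σ²_Task 2 = ((3−1)/6)² = 0.111
te_Task 3 = (7 + 4·8 + 15)/6 = 54/6 = 9; σ²_Task 3 = ((15−7)/6)² = 1.778
te_Task 4 = (2 + 4·3 + 10)/6 = 24/6 = 4; σ²_Task 4 = ((10−2)/6)² = 1.778
te_Task 5 = (7 + 4·12 + 29)/6 = 84/6 = 14; σ²_Task 5 = ((29−7)/6)² = 13.444
te_Task 6 = (3 + 4·5 + 7)/6 = 30/6 = 5; σ²_Task 6 = ((7−3)/6)² = 0.444
te_Task 7 = (2 + 4·5 + 14)/6 = 36/6 = 6; σ²_Task 7 = ((14−2)/6)² = 4.000
te_Task 8 = (3 + 4·5 + 13)/6 = 36/6 = 6; σ²_Task 8 = ((13−3)/6)² = 2.778
te_Task 9 = (13 + 4·14 + 15)/6 = 84/6 = 14; σ²_Task 9 = ((15−13)/6)² = 0.111
te_Task 10 = (11 + 4·14 + 17)/6 = 84/6 = 14; σ²_Task 10 = ((17−11)/6)² = 1.000

Forward pass:
ES_Task 1 = 0; EF_Task 1 = 3
ES_Task 2 = 3; EF_Task 2 = 3+2 = 5
ES_Task 3 = 3; EF_Task 3 = 3+9 = 12
ES_Task 4 = max(EF_Task 2=5, EF_Task 3=12) = 12; EF_Task 4 = 12+4 = 16
ES_Task 5 = 12; EF_Task 5 = 12+14 = 26
ES_Task 6 = 5; EF_Task 6 = 5+5 = 10
ES_Task 7 = 12; EF_Task 7 = 12+6 = 18
ES_Task 8 = 5; EF_Task 8 = 5+6 = 11
ES_Task 9 = 18; EF_Task 9 = 18+14 = 32
ES_Task 10 = max(EF_Task 4=16, EF_Task 5=26, EF_Task 6=10, EF_Task 8=11, EF_Task 9=32) = 32; EF_Task 10 = 32+14 = 46
Expected project duration μ = 46 hours. Critical path: Task 1 → Task 3 → Task 7 → Task 9 → Task 10.

Variances on critical path: σ²_Task 1=0.444, σ²_Task 3=1.778, σ²_Task 7=4.000, σ²_Task 9=0.111, σ²_Task 10=1.000.
Largest is σ²_Task 7 = 4.000.

Task 7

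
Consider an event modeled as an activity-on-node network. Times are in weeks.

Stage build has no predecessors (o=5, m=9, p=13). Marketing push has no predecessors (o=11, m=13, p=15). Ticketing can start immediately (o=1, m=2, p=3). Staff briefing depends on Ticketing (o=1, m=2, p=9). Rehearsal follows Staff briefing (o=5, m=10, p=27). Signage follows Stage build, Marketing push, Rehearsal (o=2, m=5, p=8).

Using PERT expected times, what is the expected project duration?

te_Stage build = (5 + 4·9 + 13)/6 = 54/6 = 9
te_Marketing push = (11 + 4·13 + 15)/6 = 78/6 = 13
te_Ticketing = (1 + 4·2 + 3)/6 = 12/6 = 2
te_Staff briefing = (1 + 4·2 + 9)/6 = 18/6 = 3
te_Rehearsal = (5 + 4·10 + 27)/6 = 72/6 = 12
te_Signage = (2 + 4·5 + 8)/6 = 30/6 = 5

Forward pass:
ES_Stage build = 0; EF_Stage build = 9
ES_Marketing push = 0; EF_Marketing push = 13
ES_Ticketing = 0; EF_Ticketing = 2
ES_Staff briefing = 2; EF_Staff briefing = 2+3 = 5
ES_Rehearsal = 5; EF_Rehearsal = 5+12 = 17
ES_Signage = max(EF_Stage build=9, EF_Marketing push=13, EF_Rehearsal=17) = 17; EF_Signage = 17+5 = 22
Expected project duration μ = 22 weeks. Critical path: Ticketing → Staff briefing → Rehearsal → Signage.

22 weeks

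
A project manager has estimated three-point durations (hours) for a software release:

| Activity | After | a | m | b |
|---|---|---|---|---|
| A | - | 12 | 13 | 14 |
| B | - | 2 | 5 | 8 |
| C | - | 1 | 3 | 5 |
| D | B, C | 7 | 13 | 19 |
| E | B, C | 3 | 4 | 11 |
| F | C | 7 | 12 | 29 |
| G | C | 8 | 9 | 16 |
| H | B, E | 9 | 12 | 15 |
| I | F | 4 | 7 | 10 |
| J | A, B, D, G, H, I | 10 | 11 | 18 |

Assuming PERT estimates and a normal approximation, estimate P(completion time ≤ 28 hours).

0.025

te_A = (12 + 4·13 + 14)/6 = 78/6 = 13; σ²_A = ((14−12)/6)² = 0.111
te_B = (2 + 4·5 + 8)/6 = 30/6 = 5; σ²_B = ((8−2)/6)² = 1.000
te_C = (1 + 4·3 + 5)/6 = 18/6 = 3; σ²_C = ((5−1)/6)² = 0.444
te_D = (7 + 4·13 + 19)/6 = 78/6 = 13; σ²_D = ((19−7)/6)² = 4.000
te_E = (3 + 4·4 + 11)/6 = 30/6 = 5; σ²_E = ((11−3)/6)² = 1.778
te_F = (7 + 4·12 + 29)/6 = 84/6 = 14; σ²_F = ((29−7)/6)² = 13.444
te_G = (8 + 4·9 + 16)/6 = 60/6 = 10; σ²_G = ((16−8)/6)² = 1.778
te_H = (9 + 4·12 + 15)/6 = 72/6 = 12; σ²_H = ((15−9)/6)² = 1.000
te_I = (4 + 4·7 + 10)/6 = 42/6 = 7; σ²_I = ((10−4)/6)² = 1.000
te_J = (10 + 4·11 + 18)/6 = 72/6 = 12; σ²_J = ((18−10)/6)² = 1.778

Forward pass:
ES_A = 0; EF_A = 13
ES_B = 0; EF_B = 5
ES_C = 0; EF_C = 3
ES_D = max(EF_B=5, EF_C=3) = 5; EF_D = 5+13 = 18
ES_E = max(EF_B=5, EF_C=3) = 5; EF_E = 5+5 = 10
ES_F = 3; EF_F = 3+14 = 17
ES_G = 3; EF_G = 3+10 = 13
ES_H = max(EF_B=5, EF_E=10) = 10; EF_H = 10+12 = 22
ES_I = 17; EF_I = 17+7 = 24
ES_J = max(EF_A=13, EF_B=5, EF_D=18, EF_G=13, EF_H=22, EF_I=24) = 24; EF_J = 24+12 = 36
Expected project duration μ = 36 hours. Critical path: C → F → I → J.

Variance along critical path = 0.444 + 13.444 + 1.000 + 1.778 = 16.667; σ = √16.667 = 4.082 hours.
Z = (28 − 36) / 4.082 = -1.960
P(T ≤ 28) = Φ(-1.960) ≈ 0.025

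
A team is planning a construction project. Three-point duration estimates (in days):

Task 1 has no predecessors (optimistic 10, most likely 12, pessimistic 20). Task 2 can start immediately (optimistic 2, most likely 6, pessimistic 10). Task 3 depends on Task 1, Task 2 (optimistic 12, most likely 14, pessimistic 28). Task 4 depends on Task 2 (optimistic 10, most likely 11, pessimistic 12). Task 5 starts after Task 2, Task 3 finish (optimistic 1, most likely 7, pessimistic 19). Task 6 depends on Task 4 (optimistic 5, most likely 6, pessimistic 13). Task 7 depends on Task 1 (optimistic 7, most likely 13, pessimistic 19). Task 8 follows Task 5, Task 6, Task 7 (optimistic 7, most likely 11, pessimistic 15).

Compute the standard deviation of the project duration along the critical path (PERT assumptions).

te_Task 1 = (10 + 4·12 + 20)/6 = 78/6 = 13; σ²_Task 1 = ((20−10)/6)² = 2.778
te_Task 2 = (2 + 4·6 + 10)/6 = 36/6 = 6; σ²_Task 2 = ((10−2)/6)² = 1.778
te_Task 3 = (12 + 4·14 + 28)/6 = 96/6 = 16; σ²_Task 3 = ((28−12)/6)² = 7.111
te_Task 4 = (10 + 4·11 + 12)/6 = 66/6 = 11; σ²_Task 4 = ((12−10)/6)² = 0.111
te_Task 5 = (1 + 4·7 + 19)/6 = 48/6 = 8; σ²_Task 5 = ((19−1)/6)² = 9.000
te_Task 6 = (5 + 4·6 + 13)/6 = 42/6 = 7; σ²_Task 6 = ((13−5)/6)² = 1.778
te_Task 7 = (7 + 4·13 + 19)/6 = 78/6 = 13; σ²_Task 7 = ((19−7)/6)² = 4.000
te_Task 8 = (7 + 4·11 + 15)/6 = 66/6 = 11; σ²_Task 8 = ((15−7)/6)² = 1.778

Forward pass:
ES_Task 1 = 0; EF_Task 1 = 13
ES_Task 2 = 0; EF_Task 2 = 6
ES_Task 3 = max(EF_Task 1=13, EF_Task 2=6) = 13; EF_Task 3 = 13+16 = 29
ES_Task 4 = 6; EF_Task 4 = 6+11 = 17
ES_Task 5 = max(EF_Task 2=6, EF_Task 3=29) = 29; EF_Task 5 = 29+8 = 37
ES_Task 6 = 17; EF_Task 6 = 17+7 = 24
ES_Task 7 = 13; EF_Task 7 = 13+13 = 26
ES_Task 8 = max(EF_Task 5=37, EF_Task 6=24, EF_Task 7=26) = 37; EF_Task 8 = 37+11 = 48
Expected project duration μ = 48 days. Critical path: Task 1 → Task 3 → Task 5 → Task 8.

Variance along critical path = 2.778 + 7.111 + 9.000 + 1.778 = 20.667
σ = √20.667 = 4.546 days

4.55 days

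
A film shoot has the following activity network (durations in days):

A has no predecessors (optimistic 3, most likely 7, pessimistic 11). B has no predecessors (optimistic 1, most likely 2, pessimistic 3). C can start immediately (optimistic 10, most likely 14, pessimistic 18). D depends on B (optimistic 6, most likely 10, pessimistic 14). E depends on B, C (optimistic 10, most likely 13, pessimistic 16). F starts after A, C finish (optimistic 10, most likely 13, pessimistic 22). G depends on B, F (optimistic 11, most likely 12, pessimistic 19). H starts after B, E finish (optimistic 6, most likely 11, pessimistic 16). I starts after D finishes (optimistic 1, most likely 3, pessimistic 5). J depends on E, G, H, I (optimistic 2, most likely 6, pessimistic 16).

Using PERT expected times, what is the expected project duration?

48 days

te_A = (3 + 4·7 + 11)/6 = 42/6 = 7
te_B = (1 + 4·2 + 3)/6 = 12/6 = 2
te_C = (10 + 4·14 + 18)/6 = 84/6 = 14
te_D = (6 + 4·10 + 14)/6 = 60/6 = 10
te_E = (10 + 4·13 + 16)/6 = 78/6 = 13
te_F = (10 + 4·13 + 22)/6 = 84/6 = 14
te_G = (11 + 4·12 + 19)/6 = 78/6 = 13
te_H = (6 + 4·11 + 16)/6 = 66/6 = 11
te_I = (1 + 4·3 + 5)/6 = 18/6 = 3
te_J = (2 + 4·6 + 16)/6 = 42/6 = 7

Forward pass:
ES_A = 0; EF_A = 7
ES_B = 0; EF_B = 2
ES_C = 0; EF_C = 14
ES_D = 2; EF_D = 2+10 = 12
ES_E = max(EF_B=2, EF_C=14) = 14; EF_E = 14+13 = 27
ES_F = max(EF_A=7, EF_C=14) = 14; EF_F = 14+14 = 28
ES_G = max(EF_B=2, EF_F=28) = 28; EF_G = 28+13 = 41
ES_H = max(EF_B=2, EF_E=27) = 27; EF_H = 27+11 = 38
ES_I = 12; EF_I = 12+3 = 15
ES_J = max(EF_E=27, EF_G=41, EF_H=38, EF_I=15) = 41; EF_J = 41+7 = 48
Expected project duration μ = 48 days. Critical path: C → F → G → J.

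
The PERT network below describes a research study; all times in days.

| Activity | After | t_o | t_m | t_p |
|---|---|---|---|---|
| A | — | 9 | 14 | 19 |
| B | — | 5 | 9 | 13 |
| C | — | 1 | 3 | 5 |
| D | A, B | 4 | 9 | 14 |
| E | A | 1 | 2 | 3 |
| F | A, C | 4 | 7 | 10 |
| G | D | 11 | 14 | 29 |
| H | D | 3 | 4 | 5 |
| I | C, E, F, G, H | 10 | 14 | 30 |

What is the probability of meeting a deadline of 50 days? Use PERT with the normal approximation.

te_A = (9 + 4·14 + 19)/6 = 84/6 = 14; σ²_A = ((19−9)/6)² = 2.778
te_B = (5 + 4·9 + 13)/6 = 54/6 = 9; σ²_B = ((13−5)/6)² = 1.778
te_C = (1 + 4·3 + 5)/6 = 18/6 = 3; σ²_C = ((5−1)/6)² = 0.444
te_D = (4 + 4·9 + 14)/6 = 54/6 = 9; σ²_D = ((14−4)/6)² = 2.778
te_E = (1 + 4·2 + 3)/6 = 12/6 = 2; σ²_E = ((3−1)/6)² = 0.111
te_F = (4 + 4·7 + 10)/6 = 42/6 = 7; σ²_F = ((10−4)/6)² = 1.000
te_G = (11 + 4·14 + 29)/6 = 96/6 = 16; σ²_G = ((29−11)/6)² = 9.000
te_H = (3 + 4·4 + 5)/6 = 24/6 = 4; σ²_H = ((5−3)/6)² = 0.111
te_I = (10 + 4·14 + 30)/6 = 96/6 = 16; σ²_I = ((30−10)/6)² = 11.111

Forward pass:
ES_A = 0; EF_A = 14
ES_B = 0; EF_B = 9
ES_C = 0; EF_C = 3
ES_D = max(EF_A=14, EF_B=9) = 14; EF_D = 14+9 = 23
ES_E = 14; EF_E = 14+2 = 16
ES_F = max(EF_A=14, EF_C=3) = 14; EF_F = 14+7 = 21
ES_G = 23; EF_G = 23+16 = 39
ES_H = 23; EF_H = 23+4 = 27
ES_I = max(EF_C=3, EF_E=16, EF_F=21, EF_G=39, EF_H=27) = 39; EF_I = 39+16 = 55
Expected project duration μ = 55 days. Critical path: A → D → G → I.

Variance along critical path = 2.778 + 2.778 + 9.000 + 11.111 = 25.667; σ = √25.667 = 5.066 days.
Z = (50 − 55) / 5.066 = -0.987
P(T ≤ 50) = Φ(-0.987) ≈ 0.162

0.162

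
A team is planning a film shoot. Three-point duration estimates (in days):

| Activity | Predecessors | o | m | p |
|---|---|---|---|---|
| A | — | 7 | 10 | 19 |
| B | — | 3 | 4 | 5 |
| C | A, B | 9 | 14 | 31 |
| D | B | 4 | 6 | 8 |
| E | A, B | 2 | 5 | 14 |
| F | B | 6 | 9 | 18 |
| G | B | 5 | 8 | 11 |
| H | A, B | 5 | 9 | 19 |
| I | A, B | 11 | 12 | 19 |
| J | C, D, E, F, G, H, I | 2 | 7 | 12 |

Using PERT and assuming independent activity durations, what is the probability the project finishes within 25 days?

te_A = (7 + 4·10 + 19)/6 = 66/6 = 11; σ²_A = ((19−7)/6)² = 4.000
te_B = (3 + 4·4 + 5)/6 = 24/6 = 4; σ²_B = ((5−3)/6)² = 0.111
te_C = (9 + 4·14 + 31)/6 = 96/6 = 16; σ²_C = ((31−9)/6)² = 13.444
te_D = (4 + 4·6 + 8)/6 = 36/6 = 6; σ²_D = ((8−4)/6)² = 0.444
te_E = (2 + 4·5 + 14)/6 = 36/6 = 6; σ²_E = ((14−2)/6)² = 4.000
te_F = (6 + 4·9 + 18)/6 = 60/6 = 10; σ²_F = ((18−6)/6)² = 4.000
te_G = (5 + 4·8 + 11)/6 = 48/6 = 8; σ²_G = ((11−5)/6)² = 1.000
te_H = (5 + 4·9 + 19)/6 = 60/6 = 10; σ²_H = ((19−5)/6)² = 5.444
te_I = (11 + 4·12 + 19)/6 = 78/6 = 13; σ²_I = ((19−11)/6)² = 1.778
te_J = (2 + 4·7 + 12)/6 = 42/6 = 7; σ²_J = ((12−2)/6)² = 2.778

Forward pass:
ES_A = 0; EF_A = 11
ES_B = 0; EF_B = 4
ES_C = max(EF_A=11, EF_B=4) = 11; EF_C = 11+16 = 27
ES_D = 4; EF_D = 4+6 = 10
ES_E = max(EF_A=11, EF_B=4) = 11; EF_E = 11+6 = 17
ES_F = 4; EF_F = 4+10 = 14
ES_G = 4; EF_G = 4+8 = 12
ES_H = max(EF_A=11, EF_B=4) = 11; EF_H = 11+10 = 21
ES_I = max(EF_A=11, EF_B=4) = 11; EF_I = 11+13 = 24
ES_J = max(EF_C=27, EF_D=10, EF_E=17, EF_F=14, EF_G=12, EF_H=21, EF_I=24) = 27; EF_J = 27+7 = 34
Expected project duration μ = 34 days. Critical path: A → C → J.

Variance along critical path = 4.000 + 13.444 + 2.778 = 20.222; σ = √20.222 = 4.497 days.
Z = (25 − 34) / 4.497 = -2.001
P(T ≤ 25) = Φ(-2.001) ≈ 0.023

0.023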